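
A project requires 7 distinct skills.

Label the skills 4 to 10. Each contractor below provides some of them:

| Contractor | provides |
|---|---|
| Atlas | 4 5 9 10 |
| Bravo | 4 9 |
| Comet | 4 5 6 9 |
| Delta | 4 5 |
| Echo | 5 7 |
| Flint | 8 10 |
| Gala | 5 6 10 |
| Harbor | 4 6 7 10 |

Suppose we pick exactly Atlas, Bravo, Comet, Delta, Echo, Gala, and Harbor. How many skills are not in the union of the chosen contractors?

Union of Atlas, Bravo, Comet, Delta, Echo, Gala, Harbor = {4, 5, 6, 7, 9, 10}.
Not covered: 8 — 1 skill.

1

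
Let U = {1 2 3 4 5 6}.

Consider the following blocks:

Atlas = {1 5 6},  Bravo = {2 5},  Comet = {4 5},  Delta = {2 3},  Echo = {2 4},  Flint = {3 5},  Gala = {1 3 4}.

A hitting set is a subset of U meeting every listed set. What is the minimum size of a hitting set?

H = {2, 4, 5} meets every block (each contains at least one member of H), and |H| = 3.
No choice of 2 points meets every block, so 3 is the minimum.

3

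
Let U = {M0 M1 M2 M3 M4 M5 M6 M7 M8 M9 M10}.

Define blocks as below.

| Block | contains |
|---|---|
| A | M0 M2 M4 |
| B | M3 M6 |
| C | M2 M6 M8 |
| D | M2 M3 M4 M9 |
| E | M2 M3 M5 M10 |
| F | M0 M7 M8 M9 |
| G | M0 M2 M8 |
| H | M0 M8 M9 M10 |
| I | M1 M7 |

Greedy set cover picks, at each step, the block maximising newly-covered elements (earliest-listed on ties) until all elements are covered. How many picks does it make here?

5

Greedy: pick D (covers 4 new) → pick F (covers 3 new) → pick E (covers 2 new) → pick B (covers 1 new) → pick I (covers 1 new). Total picks: 5.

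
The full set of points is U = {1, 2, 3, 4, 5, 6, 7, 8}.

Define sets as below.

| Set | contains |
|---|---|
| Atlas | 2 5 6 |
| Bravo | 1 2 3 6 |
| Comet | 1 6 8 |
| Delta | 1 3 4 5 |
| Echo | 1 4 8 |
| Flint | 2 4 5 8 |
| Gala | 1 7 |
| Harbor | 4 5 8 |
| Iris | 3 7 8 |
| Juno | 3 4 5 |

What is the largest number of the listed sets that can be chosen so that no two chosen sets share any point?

Atlas, Iris are pairwise disjoint (Atlas={2,5,6}; Iris={3,7,8}).
Every remaining set overlaps one of these, and no 3 of the listed sets are pairwise disjoint, so 2 is the maximum.

2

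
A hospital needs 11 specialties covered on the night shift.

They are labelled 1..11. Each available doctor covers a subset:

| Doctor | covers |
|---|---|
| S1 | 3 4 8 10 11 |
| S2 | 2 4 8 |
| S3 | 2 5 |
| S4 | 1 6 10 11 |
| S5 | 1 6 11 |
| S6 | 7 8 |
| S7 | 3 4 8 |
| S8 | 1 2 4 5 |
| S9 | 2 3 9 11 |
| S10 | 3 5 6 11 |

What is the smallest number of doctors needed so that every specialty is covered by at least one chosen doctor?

S4 and S6 and S8 and S9 together: S4 ∪ S6 ∪ S8 ∪ S9 = {1, 2, 3, 4, 5, 6, 7, 8, 9, 10, 11} — every specialty is covered.
Only S6 contains 7, so S6 is forced; the remaining 9 specialties need at least 3 more doctors (each remaining doctor adds at most 4) — so at least 4 doctors are needed, and 4 is optimal.

4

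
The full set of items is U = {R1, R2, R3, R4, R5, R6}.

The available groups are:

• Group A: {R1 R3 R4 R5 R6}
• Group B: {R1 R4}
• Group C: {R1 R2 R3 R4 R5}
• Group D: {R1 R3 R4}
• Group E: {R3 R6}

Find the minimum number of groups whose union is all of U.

Take {C, E}. Their union is {R1, R2, R3, R4, R5, R6}, which is all 6 items.
No single group has all 6 items (the largest, A, has 5), so 2 is optimal.

2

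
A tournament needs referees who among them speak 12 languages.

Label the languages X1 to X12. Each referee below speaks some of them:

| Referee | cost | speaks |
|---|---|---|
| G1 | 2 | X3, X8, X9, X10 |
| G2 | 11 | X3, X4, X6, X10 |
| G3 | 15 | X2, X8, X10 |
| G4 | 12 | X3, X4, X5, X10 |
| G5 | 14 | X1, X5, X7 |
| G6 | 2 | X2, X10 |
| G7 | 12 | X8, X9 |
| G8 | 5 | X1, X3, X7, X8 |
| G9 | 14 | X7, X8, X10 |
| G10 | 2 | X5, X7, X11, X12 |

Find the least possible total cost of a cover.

G1, G2, G6, G8, G10 together cover every language (G1 ∪ G2 ∪ G6 ∪ G8 ∪ G10 = {X1, X2, X3, X4, X5, X6, X7, X8, X9, X10, X11, X12}); total cost 2 + 11 + 2 + 5 + 2 = 22.
No covering selection has total cost below 22.

22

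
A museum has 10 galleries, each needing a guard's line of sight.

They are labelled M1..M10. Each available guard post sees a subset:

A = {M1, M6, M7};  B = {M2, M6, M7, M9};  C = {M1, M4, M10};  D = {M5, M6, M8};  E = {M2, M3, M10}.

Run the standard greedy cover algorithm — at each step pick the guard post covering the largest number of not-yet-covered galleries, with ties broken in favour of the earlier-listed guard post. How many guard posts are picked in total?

4

Greedy: pick B (covers 4 new) → pick C (covers 3 new) → pick D (covers 2 new) → pick E (covers 1 new). Total picks: 4.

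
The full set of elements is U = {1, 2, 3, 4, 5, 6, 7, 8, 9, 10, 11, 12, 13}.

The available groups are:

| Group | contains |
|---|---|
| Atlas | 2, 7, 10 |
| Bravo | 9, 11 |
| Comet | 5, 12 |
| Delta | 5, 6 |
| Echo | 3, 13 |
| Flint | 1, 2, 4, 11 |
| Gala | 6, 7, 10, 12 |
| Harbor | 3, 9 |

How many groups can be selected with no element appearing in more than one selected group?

4

Atlas, Bravo, Delta, Echo are pairwise disjoint (Atlas={2,7,10}; Bravo={9,11}; Delta={5,6}; Echo={3,13}).
Every remaining group overlaps one of these, and no 5 of the listed groups are pairwise disjoint, so 4 is the maximum.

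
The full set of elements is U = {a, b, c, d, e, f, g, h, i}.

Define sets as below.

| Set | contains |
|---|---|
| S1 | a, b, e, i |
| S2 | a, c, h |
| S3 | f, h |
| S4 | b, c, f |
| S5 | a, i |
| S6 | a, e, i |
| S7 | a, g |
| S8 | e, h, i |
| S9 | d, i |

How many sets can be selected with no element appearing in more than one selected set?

S3, S7, S9 are pairwise disjoint (S3={f,h}; S7={a,g}; S9={d,i}).
Every remaining set overlaps one of these, and no 4 of the listed sets are pairwise disjoint, so 3 is the maximum.

3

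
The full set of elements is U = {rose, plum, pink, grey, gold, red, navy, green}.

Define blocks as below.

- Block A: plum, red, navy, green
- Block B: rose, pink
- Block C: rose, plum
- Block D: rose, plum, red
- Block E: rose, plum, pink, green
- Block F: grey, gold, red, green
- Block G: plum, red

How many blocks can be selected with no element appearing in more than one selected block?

2

A, B are pairwise disjoint (A={plum,red,navy,green}; B={rose,pink}).
Every remaining block overlaps one of these, and no 3 of the listed blocks are pairwise disjoint, so 2 is the maximum.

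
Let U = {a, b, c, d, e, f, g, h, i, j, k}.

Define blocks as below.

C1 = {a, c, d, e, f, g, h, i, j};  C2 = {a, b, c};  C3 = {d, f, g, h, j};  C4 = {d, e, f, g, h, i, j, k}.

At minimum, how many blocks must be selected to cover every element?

Take {C2, C4}. Their union is {a, b, c, d, e, f, g, h, i, j, k}, which is all 11 elements.
No single block has all 11 elements (the largest, C1, has 9), so 2 is optimal.

2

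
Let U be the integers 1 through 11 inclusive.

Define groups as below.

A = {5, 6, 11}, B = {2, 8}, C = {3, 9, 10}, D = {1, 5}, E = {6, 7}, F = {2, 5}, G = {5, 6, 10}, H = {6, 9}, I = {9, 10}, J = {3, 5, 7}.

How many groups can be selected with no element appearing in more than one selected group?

4

B, D, E, I are pairwise disjoint (B={2,8}; D={1,5}; E={6,7}; I={9,10}).
Every remaining group overlaps one of these, and no 5 of the listed groups are pairwise disjoint, so 4 is the maximum.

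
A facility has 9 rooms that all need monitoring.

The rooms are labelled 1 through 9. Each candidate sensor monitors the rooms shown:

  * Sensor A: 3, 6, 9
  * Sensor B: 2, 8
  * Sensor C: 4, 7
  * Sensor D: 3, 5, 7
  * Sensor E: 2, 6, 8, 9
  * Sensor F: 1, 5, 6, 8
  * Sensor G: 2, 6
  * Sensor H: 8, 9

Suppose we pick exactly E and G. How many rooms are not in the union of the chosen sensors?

5

Union of E, G = {2, 6, 8, 9}.
Not covered: 1, 3, 4, 5, 7 — 5 rooms.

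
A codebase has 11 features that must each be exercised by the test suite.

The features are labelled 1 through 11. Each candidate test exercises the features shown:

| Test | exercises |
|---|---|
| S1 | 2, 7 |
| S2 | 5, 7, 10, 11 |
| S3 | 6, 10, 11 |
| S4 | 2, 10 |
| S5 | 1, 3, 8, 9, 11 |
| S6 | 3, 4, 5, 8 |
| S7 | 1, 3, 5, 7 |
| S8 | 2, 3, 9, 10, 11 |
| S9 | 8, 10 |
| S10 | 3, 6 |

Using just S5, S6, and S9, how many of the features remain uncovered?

Union of S5, S6, S9 = {1, 3, 4, 5, 8, 9, 10, 11}.
Not covered: 2, 6, 7 — 3 features.

3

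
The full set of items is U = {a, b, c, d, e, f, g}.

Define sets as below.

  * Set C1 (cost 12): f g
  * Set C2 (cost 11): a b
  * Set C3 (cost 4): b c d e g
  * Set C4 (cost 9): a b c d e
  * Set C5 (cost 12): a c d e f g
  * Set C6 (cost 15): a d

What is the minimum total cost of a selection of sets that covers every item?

16

C3, C5 together cover every item (C3 ∪ C5 = {a, b, c, d, e, f, g}); total cost 4 + 12 = 16.
No covering selection has total cost below 16.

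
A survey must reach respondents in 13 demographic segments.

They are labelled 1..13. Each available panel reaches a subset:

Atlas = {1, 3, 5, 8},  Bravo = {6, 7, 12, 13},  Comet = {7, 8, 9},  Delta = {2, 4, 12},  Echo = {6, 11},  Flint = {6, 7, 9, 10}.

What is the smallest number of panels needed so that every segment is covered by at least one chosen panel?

Take {Atlas, Bravo, Delta, Echo, Flint}. Their union is {1, 2, 3, 4, 5, 6, 7, 8, 9, 10, 11, 12, 13}, which is all 13 segments.
No 4 of the 6 panels cover everything (all 15 combinations miss at least one segment), so 5 is optimal.

5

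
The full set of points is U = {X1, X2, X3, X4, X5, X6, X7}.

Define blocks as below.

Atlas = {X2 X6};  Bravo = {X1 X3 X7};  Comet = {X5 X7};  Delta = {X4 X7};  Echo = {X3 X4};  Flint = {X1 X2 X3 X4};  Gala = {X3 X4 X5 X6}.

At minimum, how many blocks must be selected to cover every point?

Take {Delta, Flint, Gala}. Their union is {X1, X2, X3, X4, X5, X6, X7}, which is all 7 points.
No 2 of the 7 blocks cover everything (all 21 combinations miss at least one point), so 3 is optimal.

3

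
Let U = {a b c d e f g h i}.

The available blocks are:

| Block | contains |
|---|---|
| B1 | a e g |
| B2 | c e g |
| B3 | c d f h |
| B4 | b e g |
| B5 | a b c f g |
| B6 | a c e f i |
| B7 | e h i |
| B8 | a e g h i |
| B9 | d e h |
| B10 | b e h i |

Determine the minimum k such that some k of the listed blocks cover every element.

Take {B5, B7, B9}. Their union is {a, b, c, d, e, f, g, h, i}, which is all 9 elements.
No 2 of the 10 blocks cover everything (all 45 combinations miss at least one element), so 3 is optimal.

3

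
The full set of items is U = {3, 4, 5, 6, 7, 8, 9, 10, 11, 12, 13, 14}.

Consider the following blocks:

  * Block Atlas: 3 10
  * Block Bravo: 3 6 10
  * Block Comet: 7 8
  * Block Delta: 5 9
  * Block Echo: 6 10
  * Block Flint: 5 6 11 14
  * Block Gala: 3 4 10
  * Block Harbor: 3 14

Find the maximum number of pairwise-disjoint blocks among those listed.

4

Comet, Delta, Echo, Harbor are pairwise disjoint (Comet={7,8}; Delta={5,9}; Echo={6,10}; Harbor={3,14}).
Every remaining block overlaps one of these, and no 5 of the listed blocks are pairwise disjoint, so 4 is the maximum.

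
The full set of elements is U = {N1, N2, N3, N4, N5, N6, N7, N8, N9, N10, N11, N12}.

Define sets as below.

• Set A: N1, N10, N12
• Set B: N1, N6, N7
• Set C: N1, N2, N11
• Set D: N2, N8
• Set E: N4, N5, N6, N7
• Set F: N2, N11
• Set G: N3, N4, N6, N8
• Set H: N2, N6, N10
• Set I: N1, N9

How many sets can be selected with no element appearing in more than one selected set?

A, F, G are pairwise disjoint (A={N1,N10,N12}; F={N2,N11}; G={N3,N4,N6,N8}).
Every remaining set overlaps one of these, and no 4 of the listed sets are pairwise disjoint, so 3 is the maximum.

3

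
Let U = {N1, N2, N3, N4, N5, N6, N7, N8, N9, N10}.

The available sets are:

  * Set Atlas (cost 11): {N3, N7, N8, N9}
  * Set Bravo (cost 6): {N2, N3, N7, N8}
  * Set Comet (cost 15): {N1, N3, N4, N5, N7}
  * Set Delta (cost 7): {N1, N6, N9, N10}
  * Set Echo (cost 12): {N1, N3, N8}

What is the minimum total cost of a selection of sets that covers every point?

Bravo, Comet, Delta together cover every point (Bravo ∪ Comet ∪ Delta = {N1, N2, N3, N4, N5, N6, N7, N8, N9, N10}); total cost 6 + 15 + 7 = 28.
No covering selection has total cost below 28.

28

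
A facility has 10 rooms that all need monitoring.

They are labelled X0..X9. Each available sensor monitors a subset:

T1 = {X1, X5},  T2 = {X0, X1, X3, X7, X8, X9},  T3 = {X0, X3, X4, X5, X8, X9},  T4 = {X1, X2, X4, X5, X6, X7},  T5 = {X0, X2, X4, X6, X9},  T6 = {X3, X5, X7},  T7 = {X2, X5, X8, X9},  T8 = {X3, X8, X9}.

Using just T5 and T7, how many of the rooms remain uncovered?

3

Union of T5, T7 = {X0, X2, X4, X5, X6, X8, X9}.
Not covered: X1, X3, X7 — 3 rooms.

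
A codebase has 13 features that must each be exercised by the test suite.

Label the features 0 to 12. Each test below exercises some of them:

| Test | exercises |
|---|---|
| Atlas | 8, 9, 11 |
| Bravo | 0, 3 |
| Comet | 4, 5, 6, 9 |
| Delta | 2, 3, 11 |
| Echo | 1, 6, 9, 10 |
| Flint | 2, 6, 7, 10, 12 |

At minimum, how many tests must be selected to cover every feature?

5

Take {Atlas, Bravo, Comet, Echo, Flint}. Their union is {0, 1, 2, 3, 4, 5, 6, 7, 8, 9, 10, 11, 12}, which is all 13 features.
No 4 of the 6 tests cover everything (all 15 combinations miss at least one feature), so 5 is optimal.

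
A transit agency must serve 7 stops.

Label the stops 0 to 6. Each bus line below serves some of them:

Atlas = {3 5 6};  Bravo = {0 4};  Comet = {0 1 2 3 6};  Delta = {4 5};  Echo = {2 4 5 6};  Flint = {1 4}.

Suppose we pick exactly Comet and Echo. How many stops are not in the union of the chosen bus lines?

Union of Comet, Echo = {0, 1, 2, 3, 4, 5, 6} — that's every stop, so 0 are uncovered.

0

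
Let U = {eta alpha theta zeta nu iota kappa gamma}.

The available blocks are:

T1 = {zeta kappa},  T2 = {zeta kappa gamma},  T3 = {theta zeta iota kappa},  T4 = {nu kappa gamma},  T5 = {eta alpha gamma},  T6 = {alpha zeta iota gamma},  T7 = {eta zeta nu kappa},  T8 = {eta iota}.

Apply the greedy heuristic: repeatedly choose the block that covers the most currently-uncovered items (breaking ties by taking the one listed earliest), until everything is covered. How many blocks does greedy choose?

Greedy: pick T3 (covers 4 new) → pick T5 (covers 3 new) → pick T4 (covers 1 new). Total picks: 3.

3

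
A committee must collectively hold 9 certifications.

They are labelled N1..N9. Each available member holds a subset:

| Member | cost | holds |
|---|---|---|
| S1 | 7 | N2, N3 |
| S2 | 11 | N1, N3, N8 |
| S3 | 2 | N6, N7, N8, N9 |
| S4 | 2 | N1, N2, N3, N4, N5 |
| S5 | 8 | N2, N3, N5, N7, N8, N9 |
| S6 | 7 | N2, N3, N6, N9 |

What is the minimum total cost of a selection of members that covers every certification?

4

S3, S4 together cover every certification (S3 ∪ S4 = {N1, N2, N3, N4, N5, N6, N7, N8, N9}); total cost 2 + 2 = 4.
No covering selection has total cost below 4.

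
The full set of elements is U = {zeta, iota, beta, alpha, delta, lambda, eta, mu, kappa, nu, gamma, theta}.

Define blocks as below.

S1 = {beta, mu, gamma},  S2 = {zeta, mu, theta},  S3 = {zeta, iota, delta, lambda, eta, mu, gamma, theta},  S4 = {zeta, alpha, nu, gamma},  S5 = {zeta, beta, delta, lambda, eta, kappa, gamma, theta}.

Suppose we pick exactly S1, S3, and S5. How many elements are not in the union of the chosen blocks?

2

Union of S1, S3, S5 = {zeta, iota, beta, delta, lambda, eta, mu, kappa, gamma, theta}.
Not covered: alpha, nu — 2 elements.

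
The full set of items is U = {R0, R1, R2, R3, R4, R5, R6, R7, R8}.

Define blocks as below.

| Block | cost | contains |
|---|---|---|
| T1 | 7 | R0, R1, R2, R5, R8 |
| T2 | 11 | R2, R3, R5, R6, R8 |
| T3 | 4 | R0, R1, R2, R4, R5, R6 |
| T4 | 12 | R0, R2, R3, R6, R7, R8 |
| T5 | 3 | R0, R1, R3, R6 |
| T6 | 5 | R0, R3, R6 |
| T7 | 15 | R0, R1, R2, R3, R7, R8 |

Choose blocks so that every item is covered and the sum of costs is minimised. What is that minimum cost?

16

T3, T4 together cover every item (T3 ∪ T4 = {R0, R1, R2, R3, R4, R5, R6, R7, R8}); total cost 4 + 12 = 16.
The greedy pick T3, T5, T4 costs 19; no covering selection beats 16.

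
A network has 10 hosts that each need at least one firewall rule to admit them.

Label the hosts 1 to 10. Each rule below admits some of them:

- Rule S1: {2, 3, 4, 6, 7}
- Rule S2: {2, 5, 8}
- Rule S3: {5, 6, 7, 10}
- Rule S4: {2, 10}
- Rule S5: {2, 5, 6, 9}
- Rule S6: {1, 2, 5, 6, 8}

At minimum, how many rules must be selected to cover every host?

4

S1 and S4 and S5 and S6 together: S1 ∪ S4 ∪ S5 ∪ S6 = {1, 2, 3, 4, 5, 6, 7, 8, 9, 10} — every host is covered.
No 3 of the 6 rules cover everything (all 20 combinations miss at least one host), so 4 is optimal.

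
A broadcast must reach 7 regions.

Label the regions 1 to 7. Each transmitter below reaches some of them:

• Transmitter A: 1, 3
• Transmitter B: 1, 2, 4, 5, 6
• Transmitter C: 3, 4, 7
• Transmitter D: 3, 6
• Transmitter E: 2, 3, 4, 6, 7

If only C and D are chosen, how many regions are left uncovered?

Union of C, D = {3, 4, 6, 7}.
Not covered: 1, 2, 5 — 3 regions.

3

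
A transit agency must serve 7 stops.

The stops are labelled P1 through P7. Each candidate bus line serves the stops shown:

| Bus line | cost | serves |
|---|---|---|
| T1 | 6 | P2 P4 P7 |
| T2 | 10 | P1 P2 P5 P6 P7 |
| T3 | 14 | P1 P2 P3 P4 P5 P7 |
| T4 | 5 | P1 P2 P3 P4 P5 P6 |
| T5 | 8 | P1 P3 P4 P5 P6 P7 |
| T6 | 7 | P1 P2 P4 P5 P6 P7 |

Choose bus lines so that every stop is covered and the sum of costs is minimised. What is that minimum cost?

T1, T4 together cover every stop (T1 ∪ T4 = {P1, P2, P3, P4, P5, P6, P7}); total cost 6 + 5 = 11.
No covering selection has total cost below 11.

11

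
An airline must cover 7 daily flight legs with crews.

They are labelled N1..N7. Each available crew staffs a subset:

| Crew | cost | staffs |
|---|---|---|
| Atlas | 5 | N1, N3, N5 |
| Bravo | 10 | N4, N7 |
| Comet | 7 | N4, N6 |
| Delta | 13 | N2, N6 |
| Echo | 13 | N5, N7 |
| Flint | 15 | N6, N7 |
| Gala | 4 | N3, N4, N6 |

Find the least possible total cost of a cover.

28

Atlas, Bravo, Delta together cover every leg (Atlas ∪ Bravo ∪ Delta = {N1, N2, N3, N4, N5, N6, N7}); total cost 5 + 10 + 13 = 28.
The greedy pick Gala, Atlas, Bravo, Delta costs 32; no covering selection beats 28.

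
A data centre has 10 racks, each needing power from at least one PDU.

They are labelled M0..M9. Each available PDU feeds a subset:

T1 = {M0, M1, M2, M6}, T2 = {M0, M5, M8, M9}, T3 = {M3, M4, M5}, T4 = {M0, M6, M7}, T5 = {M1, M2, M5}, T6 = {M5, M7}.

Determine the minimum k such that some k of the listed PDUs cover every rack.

4

Take {T1, T2, T3, T4}. Their union is {M0, M1, M2, M3, M4, M5, M6, M7, M8, M9}, which is all 10 racks.
No 3 of the 6 PDUs cover everything (all 20 combinations miss at least one rack), so 4 is optimal.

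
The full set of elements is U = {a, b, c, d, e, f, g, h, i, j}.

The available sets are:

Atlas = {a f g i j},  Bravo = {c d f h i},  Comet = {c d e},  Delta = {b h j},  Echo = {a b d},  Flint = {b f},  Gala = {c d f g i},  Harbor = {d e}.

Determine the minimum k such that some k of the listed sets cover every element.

3

Take {Atlas, Comet, Delta}. Their union is {a, b, c, d, e, f, g, h, i, j}, which is all 10 elements.
No 2 of the 8 sets cover everything (all 28 combinations miss at least one element), so 3 is optimal.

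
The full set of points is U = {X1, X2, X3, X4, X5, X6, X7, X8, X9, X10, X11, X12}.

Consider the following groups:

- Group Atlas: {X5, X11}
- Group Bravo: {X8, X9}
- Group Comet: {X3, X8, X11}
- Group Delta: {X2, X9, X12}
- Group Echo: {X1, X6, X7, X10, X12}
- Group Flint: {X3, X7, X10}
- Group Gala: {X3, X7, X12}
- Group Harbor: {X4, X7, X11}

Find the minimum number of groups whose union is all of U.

5

Take {Atlas, Comet, Delta, Echo, Harbor}. Their union is {X1, X2, X3, X4, X5, X6, X7, X8, X9, X10, X11, X12}, which is all 12 points.
No 4 of the 8 groups cover everything (all 70 combinations miss at least one point), so 5 is optimal.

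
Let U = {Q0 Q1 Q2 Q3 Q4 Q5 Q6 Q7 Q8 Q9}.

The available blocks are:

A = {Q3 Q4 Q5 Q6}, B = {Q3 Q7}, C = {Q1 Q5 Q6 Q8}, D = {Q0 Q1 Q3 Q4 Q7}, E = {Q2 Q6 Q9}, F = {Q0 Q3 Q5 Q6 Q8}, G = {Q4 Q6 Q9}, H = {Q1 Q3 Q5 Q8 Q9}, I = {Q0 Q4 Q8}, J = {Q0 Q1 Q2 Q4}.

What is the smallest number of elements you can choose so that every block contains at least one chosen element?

T = {Q3, Q4, Q6} meets every block (each contains at least one member of T), and |T| = 3.
The blocks B, E, I are pairwise disjoint, so any hitting set needs a separate element for each — at least 3. Hence 3 is optimal.

3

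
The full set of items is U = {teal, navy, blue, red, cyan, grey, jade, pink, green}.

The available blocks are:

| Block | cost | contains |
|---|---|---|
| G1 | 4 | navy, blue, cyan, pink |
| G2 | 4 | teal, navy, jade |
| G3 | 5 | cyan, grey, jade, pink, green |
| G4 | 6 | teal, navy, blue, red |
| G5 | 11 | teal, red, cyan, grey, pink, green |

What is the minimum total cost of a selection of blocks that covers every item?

G3, G4 together cover every item (G3 ∪ G4 = {teal, navy, blue, red, cyan, grey, jade, pink, green}); total cost 5 + 6 = 11.
The greedy pick G1, G3, G4 costs 15; no covering selection beats 11.

11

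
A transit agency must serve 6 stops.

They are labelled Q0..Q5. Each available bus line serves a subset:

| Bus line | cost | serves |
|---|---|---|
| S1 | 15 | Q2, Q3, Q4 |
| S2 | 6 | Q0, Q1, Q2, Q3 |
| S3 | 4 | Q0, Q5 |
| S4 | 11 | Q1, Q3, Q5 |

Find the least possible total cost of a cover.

25

S1, S2, S3 together cover every stop (S1 ∪ S2 ∪ S3 = {Q0, Q1, Q2, Q3, Q4, Q5}); total cost 15 + 6 + 4 = 25.
No covering selection has total cost below 25.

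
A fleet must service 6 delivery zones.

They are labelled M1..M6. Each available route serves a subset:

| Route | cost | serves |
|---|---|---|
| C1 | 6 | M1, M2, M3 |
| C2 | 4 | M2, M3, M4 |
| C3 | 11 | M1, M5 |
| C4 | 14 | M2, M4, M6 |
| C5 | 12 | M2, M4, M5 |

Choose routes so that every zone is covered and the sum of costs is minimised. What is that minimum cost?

29

C2, C3, C4 together cover every zone (C2 ∪ C3 ∪ C4 = {M1, M2, M3, M4, M5, M6}); total cost 4 + 11 + 14 = 29.
No covering selection has total cost below 29.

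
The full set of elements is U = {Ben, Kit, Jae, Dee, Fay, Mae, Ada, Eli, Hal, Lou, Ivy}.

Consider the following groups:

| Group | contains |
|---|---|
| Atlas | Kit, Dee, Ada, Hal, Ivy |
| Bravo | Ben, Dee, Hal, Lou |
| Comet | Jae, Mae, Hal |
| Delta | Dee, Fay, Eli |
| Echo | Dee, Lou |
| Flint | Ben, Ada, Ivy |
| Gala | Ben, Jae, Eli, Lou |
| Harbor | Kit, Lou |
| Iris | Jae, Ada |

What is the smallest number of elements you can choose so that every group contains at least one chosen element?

H = {Mae, Ada, Eli, Lou} meets every group (each contains at least one member of H), and |H| = 4.
The groups Comet, Delta, Flint, Harbor are pairwise disjoint, so any hitting set needs a separate element for each — at least 4. Hence 4 is optimal.

4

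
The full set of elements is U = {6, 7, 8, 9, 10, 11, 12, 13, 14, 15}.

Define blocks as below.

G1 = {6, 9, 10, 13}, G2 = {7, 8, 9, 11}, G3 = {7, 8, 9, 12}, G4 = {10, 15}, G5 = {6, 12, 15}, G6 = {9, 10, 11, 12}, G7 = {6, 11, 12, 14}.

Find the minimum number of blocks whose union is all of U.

Take {G1, G3, G5, G7}. Their union is {6, 7, 8, 9, 10, 11, 12, 13, 14, 15}, which is all 10 elements.
No 3 of the 7 blocks cover everything (all 35 combinations miss at least one element), so 4 is optimal.

4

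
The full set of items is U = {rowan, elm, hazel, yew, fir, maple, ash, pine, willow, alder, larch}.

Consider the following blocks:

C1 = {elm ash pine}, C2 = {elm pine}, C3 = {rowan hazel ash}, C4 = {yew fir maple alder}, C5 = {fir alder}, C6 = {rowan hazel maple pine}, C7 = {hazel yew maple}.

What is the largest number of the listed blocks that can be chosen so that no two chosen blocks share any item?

3

C2, C3, C4 are pairwise disjoint (C2={elm,pine}; C3={rowan,hazel,ash}; C4={yew,fir,maple,alder}).
Every remaining block overlaps one of these, and no 4 of the listed blocks are pairwise disjoint, so 3 is the maximum.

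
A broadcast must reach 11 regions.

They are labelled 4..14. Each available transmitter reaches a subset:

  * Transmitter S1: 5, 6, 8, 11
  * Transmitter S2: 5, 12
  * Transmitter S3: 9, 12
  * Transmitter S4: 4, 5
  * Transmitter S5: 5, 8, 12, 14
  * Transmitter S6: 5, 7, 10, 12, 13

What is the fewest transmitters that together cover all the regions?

5

S1 and S3 and S4 and S5 and S6 together: S1 ∪ S3 ∪ S4 ∪ S5 ∪ S6 = {4, 5, 6, 7, 8, 9, 10, 11, 12, 13, 14} — every region is covered.
No 4 of the 6 transmitters cover everything (all 15 combinations miss at least one region), so 5 is optimal.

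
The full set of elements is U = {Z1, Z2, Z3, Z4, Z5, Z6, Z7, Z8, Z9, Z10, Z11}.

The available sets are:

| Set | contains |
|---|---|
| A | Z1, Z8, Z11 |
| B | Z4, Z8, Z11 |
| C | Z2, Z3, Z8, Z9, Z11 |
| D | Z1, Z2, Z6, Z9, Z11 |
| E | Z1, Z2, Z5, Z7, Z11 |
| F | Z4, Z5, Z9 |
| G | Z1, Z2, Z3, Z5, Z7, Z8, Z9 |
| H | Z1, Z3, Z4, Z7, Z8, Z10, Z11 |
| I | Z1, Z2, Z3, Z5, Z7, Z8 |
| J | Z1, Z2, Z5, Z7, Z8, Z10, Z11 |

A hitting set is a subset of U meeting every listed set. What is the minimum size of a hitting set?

2

The 2 elements {Z5, Z11} hit every set.
The sets A, F are pairwise disjoint, so any hitting set needs a separate element for each — at least 2. Hence 2 is optimal.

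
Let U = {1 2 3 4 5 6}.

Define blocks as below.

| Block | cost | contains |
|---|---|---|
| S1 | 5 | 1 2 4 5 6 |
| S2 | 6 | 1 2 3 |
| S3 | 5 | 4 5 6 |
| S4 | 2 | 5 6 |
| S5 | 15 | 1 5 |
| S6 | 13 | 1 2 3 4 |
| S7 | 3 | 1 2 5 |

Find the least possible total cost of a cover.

11

S2, S3 together cover every item (S2 ∪ S3 = {1, 2, 3, 4, 5, 6}); total cost 6 + 5 = 11.
No covering selection has total cost below 11.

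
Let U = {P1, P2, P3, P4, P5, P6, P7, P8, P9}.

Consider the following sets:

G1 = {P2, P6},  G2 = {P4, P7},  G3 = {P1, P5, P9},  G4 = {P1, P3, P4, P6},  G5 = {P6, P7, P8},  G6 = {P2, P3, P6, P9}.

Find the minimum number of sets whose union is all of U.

4

G1, G3, G4, and G5 cover everything between them: the union {P1, P2, P3, P4, P5, P6, P7, P8, P9} is all of U.
No 3 of the 6 sets cover everything (all 20 combinations miss at least one point), so 4 is optimal.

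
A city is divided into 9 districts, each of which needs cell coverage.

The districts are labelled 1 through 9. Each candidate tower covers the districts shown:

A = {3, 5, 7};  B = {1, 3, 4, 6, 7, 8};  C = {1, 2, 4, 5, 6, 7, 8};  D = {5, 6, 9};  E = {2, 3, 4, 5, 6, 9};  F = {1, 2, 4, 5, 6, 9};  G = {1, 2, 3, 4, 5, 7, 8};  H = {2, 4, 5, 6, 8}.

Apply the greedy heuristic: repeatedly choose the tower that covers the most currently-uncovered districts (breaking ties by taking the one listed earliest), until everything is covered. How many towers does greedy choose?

Greedy: pick C (covers 7 new) → pick E (covers 2 new). Total picks: 2.

2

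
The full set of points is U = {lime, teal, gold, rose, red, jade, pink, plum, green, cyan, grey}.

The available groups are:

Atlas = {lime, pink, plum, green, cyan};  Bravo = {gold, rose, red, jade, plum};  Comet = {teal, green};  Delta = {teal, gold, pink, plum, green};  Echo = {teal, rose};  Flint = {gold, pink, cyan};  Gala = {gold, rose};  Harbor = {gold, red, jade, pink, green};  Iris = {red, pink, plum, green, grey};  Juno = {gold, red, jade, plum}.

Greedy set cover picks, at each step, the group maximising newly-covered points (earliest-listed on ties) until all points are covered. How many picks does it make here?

Greedy: pick Atlas (covers 5 new) → pick Bravo (covers 4 new) → pick Comet (covers 1 new) → pick Iris (covers 1 new). Total picks: 4.

4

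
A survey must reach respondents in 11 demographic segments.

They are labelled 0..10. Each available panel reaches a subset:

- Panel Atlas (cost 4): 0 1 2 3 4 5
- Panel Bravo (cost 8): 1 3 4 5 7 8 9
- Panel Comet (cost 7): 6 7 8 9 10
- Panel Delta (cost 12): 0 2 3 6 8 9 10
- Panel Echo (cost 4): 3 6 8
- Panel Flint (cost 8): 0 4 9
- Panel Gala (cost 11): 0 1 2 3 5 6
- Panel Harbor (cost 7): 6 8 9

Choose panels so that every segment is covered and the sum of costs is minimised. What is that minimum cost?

Atlas, Comet together cover every segment (Atlas ∪ Comet = {0, 1, 2, 3, 4, 5, 6, 7, 8, 9, 10}); total cost 4 + 7 = 11.
No covering selection has total cost below 11.

11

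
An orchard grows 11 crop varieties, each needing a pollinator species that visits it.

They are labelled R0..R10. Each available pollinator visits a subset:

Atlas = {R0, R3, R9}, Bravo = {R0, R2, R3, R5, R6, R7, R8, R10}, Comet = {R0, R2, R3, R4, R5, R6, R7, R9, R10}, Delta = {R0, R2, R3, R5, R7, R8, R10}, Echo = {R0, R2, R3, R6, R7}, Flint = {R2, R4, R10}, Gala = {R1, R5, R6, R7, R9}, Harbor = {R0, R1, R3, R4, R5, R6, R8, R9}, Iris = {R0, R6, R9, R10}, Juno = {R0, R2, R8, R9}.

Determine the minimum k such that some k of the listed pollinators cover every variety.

2

Comet and Harbor together: Comet ∪ Harbor = {R0, R1, R2, R3, R4, R5, R6, R7, R8, R9, R10} — every variety is covered.
No single pollinator has all 11 varieties (the largest, Comet, has 9), so 2 is optimal.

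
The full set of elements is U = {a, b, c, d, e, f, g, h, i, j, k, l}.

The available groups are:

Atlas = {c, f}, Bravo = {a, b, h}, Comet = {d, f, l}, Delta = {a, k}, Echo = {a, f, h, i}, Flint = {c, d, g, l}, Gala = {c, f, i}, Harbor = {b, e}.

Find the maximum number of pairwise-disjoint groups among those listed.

3

Delta, Flint, Harbor are pairwise disjoint (Delta={a,k}; Flint={c,d,g,l}; Harbor={b,e}).
Every remaining group overlaps one of these, and no 4 of the listed groups are pairwise disjoint, so 3 is the maximum.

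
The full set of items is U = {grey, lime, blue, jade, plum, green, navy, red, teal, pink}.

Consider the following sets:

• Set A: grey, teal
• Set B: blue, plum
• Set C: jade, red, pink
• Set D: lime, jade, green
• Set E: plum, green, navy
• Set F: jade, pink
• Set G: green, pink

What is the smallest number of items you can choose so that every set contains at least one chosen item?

H = {grey, jade, plum, green} meets every set (each contains at least one member of H), and |H| = 4.
No choice of 3 items meets every set, so 4 is the minimum.

4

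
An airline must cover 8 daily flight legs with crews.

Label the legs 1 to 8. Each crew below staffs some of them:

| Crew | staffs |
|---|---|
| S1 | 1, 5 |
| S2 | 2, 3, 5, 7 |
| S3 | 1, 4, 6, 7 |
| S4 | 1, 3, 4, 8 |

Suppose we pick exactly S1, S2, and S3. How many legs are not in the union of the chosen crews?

1

Union of S1, S2, S3 = {1, 2, 3, 4, 5, 6, 7}.
Not covered: 8 — 1 leg.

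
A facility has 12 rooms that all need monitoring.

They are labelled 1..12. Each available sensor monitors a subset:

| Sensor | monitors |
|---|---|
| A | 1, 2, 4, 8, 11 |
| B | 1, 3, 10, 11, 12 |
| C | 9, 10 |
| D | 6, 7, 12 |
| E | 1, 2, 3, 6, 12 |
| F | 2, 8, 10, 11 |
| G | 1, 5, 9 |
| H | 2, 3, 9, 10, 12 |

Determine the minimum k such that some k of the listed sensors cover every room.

4

A and D and G and H together: A ∪ D ∪ G ∪ H = {1, 2, 3, 4, 5, 6, 7, 8, 9, 10, 11, 12} — every room is covered.
Only G contains 5, so G is forced; the remaining 9 rooms need at least 3 more sensors (each remaining sensor adds at most 4) — so at least 4 sensors are needed, and 4 is optimal.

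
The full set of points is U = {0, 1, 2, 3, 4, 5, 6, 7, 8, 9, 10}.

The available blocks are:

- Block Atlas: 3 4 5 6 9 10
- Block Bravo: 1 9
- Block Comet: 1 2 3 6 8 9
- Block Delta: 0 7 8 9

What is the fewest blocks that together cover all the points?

Atlas and Comet and Delta together: Atlas ∪ Comet ∪ Delta = {0, 1, 2, 3, 4, 5, 6, 7, 8, 9, 10} — every point is covered.
Only Delta contains 0, so Delta is forced; the remaining 7 points need at least 2 more blocks (each remaining block adds at most 5) — so at least 3 blocks are needed, and 3 is optimal.

3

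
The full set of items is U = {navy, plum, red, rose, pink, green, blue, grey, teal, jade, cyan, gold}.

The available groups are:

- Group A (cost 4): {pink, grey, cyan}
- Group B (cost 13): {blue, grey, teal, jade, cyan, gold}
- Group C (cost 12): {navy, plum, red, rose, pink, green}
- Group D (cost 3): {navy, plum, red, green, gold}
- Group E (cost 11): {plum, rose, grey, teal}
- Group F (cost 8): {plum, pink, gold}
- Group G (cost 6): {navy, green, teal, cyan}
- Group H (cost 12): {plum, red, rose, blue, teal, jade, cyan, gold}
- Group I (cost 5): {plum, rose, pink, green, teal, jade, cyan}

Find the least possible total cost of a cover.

A, D, H together cover every item (A ∪ D ∪ H = {navy, plum, red, rose, pink, green, blue, grey, teal, jade, cyan, gold}); total cost 4 + 3 + 12 = 19.
The greedy pick D, I, A, H costs 24; no covering selection beats 19.

19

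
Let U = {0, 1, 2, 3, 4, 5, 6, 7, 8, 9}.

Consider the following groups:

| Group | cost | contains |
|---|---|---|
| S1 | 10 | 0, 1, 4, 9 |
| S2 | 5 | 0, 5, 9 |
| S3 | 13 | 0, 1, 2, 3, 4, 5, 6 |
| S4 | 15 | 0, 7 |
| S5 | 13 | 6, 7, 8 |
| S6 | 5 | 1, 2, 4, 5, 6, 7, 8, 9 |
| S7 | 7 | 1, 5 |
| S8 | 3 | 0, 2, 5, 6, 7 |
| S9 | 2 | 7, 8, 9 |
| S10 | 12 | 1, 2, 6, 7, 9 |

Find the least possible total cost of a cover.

S3, S9 together cover every point (S3 ∪ S9 = {0, 1, 2, 3, 4, 5, 6, 7, 8, 9}); total cost 13 + 2 = 15.
The greedy pick S8, S9, S6, S3 costs 23; no covering selection beats 15.

15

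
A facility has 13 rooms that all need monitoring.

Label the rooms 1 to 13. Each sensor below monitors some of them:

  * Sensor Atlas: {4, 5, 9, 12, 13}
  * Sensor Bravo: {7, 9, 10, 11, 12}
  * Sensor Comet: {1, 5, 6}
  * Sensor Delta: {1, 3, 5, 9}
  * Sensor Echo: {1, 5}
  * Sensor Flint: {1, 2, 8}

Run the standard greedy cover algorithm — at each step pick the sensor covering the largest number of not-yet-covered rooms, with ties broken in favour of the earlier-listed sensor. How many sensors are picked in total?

5

Greedy: pick Atlas (covers 5 new) → pick Bravo (covers 3 new) → pick Flint (covers 3 new) → pick Comet (covers 1 new) → pick Delta (covers 1 new). Total picks: 5.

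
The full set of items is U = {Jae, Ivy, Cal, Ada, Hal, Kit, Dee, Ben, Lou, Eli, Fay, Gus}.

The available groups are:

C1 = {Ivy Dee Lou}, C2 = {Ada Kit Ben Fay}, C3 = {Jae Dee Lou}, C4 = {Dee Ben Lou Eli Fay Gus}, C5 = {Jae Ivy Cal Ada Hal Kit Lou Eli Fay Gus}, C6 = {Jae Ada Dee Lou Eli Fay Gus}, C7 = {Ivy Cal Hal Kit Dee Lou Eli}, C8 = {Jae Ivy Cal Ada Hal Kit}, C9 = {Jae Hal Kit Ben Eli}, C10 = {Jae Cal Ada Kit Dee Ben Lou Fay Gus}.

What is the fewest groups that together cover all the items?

2

Take {C4, C5}. Their union is {Jae, Ivy, Cal, Ada, Hal, Kit, Dee, Ben, Lou, Eli, Fay, Gus}, which is all 12 items.
No single group has all 12 items (the largest, C5, has 10), so 2 is optimal.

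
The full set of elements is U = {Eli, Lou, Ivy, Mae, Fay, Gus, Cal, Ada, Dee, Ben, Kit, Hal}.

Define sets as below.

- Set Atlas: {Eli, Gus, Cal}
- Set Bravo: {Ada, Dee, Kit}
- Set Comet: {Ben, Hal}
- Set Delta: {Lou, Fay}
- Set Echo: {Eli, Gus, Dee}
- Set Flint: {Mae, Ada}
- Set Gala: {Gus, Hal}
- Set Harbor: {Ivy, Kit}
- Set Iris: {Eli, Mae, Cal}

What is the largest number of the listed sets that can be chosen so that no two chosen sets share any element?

5

Atlas, Comet, Delta, Flint, Harbor are pairwise disjoint (Atlas={Eli,Gus,Cal}; Comet={Ben,Hal}; Delta={Lou,Fay}; Flint={Mae,Ada}; Harbor={Ivy,Kit}).
Every remaining set overlaps one of these, and no 6 of the listed sets are pairwise disjoint, so 5 is the maximum.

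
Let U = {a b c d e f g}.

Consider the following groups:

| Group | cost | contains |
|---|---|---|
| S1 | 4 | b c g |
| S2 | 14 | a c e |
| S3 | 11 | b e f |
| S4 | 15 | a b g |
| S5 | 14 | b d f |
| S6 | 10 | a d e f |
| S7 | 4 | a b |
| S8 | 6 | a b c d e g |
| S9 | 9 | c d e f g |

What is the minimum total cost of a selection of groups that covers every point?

13

S7, S9 together cover every point (S7 ∪ S9 = {a, b, c, d, e, f, g}); total cost 4 + 9 = 13.
The greedy pick S8, S9 costs 15; no covering selection beats 13.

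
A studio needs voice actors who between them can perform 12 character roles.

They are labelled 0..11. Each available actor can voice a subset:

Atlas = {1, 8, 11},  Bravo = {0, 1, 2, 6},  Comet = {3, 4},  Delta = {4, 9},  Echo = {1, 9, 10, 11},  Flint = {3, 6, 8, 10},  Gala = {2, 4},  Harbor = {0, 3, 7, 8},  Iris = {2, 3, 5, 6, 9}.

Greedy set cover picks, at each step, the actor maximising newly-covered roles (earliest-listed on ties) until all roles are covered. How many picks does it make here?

5

Greedy: pick Iris (covers 5 new) → pick Atlas (covers 3 new) → pick Harbor (covers 2 new) → pick Comet (covers 1 new) → pick Echo (covers 1 new). Total picks: 5.
(The true minimum cover uses only 4 actors, so greedy is not optimal here.)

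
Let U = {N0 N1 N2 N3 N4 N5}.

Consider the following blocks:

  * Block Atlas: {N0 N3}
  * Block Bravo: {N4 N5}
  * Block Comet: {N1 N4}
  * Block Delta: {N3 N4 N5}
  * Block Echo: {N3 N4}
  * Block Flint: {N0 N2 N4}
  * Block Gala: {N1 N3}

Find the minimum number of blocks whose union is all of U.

3

Delta and Flint and Gala together: Delta ∪ Flint ∪ Gala = {N0, N1, N2, N3, N4, N5} — every item is covered.
Only Flint contains N2, so Flint is forced; the remaining 3 items need at least 2 more blocks (each remaining block adds at most 2) — so at least 3 blocks are needed, and 3 is optimal.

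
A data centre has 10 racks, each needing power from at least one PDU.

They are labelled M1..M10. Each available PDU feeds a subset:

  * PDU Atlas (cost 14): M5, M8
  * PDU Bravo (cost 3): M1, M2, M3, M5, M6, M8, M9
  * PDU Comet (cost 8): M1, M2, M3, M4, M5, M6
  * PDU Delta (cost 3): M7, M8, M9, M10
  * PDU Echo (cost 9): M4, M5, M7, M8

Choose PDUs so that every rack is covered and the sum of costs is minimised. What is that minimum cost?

11

Comet, Delta together cover every rack (Comet ∪ Delta = {M1, M2, M3, M4, M5, M6, M7, M8, M9, M10}); total cost 8 + 3 = 11.
The greedy pick Bravo, Delta, Comet costs 14; no covering selection beats 11.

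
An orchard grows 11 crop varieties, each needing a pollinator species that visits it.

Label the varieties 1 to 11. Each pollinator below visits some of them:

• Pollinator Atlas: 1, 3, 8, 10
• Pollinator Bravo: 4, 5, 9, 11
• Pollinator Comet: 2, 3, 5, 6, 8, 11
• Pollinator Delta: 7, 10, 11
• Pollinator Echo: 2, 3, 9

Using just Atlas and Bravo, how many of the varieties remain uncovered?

Union of Atlas, Bravo = {1, 3, 4, 5, 8, 9, 10, 11}.
Not covered: 2, 6, 7 — 3 varieties.

3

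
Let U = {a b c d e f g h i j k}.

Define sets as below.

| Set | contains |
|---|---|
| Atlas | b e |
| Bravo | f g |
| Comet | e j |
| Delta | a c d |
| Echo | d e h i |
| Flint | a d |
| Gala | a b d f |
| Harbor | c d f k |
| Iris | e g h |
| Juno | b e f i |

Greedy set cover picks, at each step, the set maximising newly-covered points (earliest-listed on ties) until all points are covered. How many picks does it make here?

5

Greedy: pick Echo (covers 4 new) → pick Gala (covers 3 new) → pick Harbor (covers 2 new) → pick Bravo (covers 1 new) → pick Comet (covers 1 new). Total picks: 5.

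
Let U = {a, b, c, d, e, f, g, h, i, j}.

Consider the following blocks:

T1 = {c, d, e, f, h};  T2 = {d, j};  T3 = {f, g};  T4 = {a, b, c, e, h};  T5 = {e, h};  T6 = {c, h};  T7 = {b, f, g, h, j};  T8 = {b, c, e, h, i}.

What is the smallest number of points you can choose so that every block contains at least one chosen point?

3

T = {d, g, h} meets every block (each contains at least one member of T), and |T| = 3.
The blocks T2, T3, T4 are pairwise disjoint, so any hitting set needs a separate point for each — at least 3. Hence 3 is optimal.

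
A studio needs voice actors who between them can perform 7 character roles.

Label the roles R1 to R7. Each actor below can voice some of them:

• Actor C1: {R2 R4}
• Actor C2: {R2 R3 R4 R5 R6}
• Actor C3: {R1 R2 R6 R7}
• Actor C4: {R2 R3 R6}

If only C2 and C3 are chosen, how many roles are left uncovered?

Union of C2, C3 = {R1, R2, R3, R4, R5, R6, R7} — that's every role, so 0 are uncovered.

0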